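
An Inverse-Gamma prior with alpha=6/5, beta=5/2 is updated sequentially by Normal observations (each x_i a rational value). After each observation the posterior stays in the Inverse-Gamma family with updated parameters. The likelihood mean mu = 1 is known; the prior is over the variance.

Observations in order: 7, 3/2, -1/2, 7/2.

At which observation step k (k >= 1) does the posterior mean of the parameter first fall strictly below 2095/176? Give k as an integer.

k = 4

obs 1: x=7 → posterior Inverse-Gamma(17/10, 41/2)
obs 2: x=3/2 → posterior Inverse-Gamma(11/5, 165/8)
obs 3: x=-1/2 → posterior Inverse-Gamma(27/10, 87/4)
obs 4: x=7/2 → posterior Inverse-Gamma(16/5, 199/8)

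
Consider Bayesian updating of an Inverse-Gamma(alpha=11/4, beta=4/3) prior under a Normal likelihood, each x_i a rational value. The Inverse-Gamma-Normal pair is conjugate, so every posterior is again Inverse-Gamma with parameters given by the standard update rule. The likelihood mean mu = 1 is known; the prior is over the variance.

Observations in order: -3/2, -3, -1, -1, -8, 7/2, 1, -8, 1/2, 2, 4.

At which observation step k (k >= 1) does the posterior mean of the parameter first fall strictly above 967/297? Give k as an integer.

k = 2

obs 1: x=-3/2 → posterior Inverse-Gamma(13/4, 107/24)
obs 2: x=-3 → posterior Inverse-Gamma(15/4, 299/24)
obs 3: x=-1 → posterior Inverse-Gamma(17/4, 347/24)
obs 4: x=-1 → posterior Inverse-Gamma(19/4, 395/24)
obs 5: x=-8 → posterior Inverse-Gamma(21/4, 1367/24)
obs 6: x=7/2 → posterior Inverse-Gamma(23/4, 721/12)
obs 7: x=1 → posterior Inverse-Gamma(25/4, 721/12)
obs 8: x=-8 → posterior Inverse-Gamma(27/4, 1207/12)
obs 9: x=1/2 → posterior Inverse-Gamma(29/4, 2417/24)
obs 10: x=2 → posterior Inverse-Gamma(31/4, 2429/24)
obs 11: x=4 → posterior Inverse-Gamma(33/4, 2537/24)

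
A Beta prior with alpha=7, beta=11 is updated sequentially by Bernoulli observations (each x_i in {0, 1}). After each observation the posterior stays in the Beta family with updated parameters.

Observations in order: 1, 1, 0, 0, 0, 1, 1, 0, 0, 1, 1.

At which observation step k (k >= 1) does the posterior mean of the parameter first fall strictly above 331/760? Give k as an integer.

obs 1: x=1 → posterior Beta(8, 11)
obs 2: x=1 → posterior Beta(9, 11)
obs 3: x=0 → posterior Beta(9, 12)
obs 4: x=0 → posterior Beta(9, 13)
obs 5: x=0 → posterior Beta(9, 14)
obs 6: x=1 → posterior Beta(10, 14)
obs 7: x=1 → posterior Beta(11, 14)
obs 8: x=0 → posterior Beta(11, 15)
obs 9: x=0 → posterior Beta(11, 16)
obs 10: x=1 → posterior Beta(12, 16)
obs 11: x=1 → posterior Beta(13, 16)

k = 2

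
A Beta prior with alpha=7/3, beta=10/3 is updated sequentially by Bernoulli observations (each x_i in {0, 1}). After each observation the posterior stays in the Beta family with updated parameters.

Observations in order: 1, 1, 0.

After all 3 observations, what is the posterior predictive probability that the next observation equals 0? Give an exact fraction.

obs 1: x=1 → posterior Beta(10/3, 10/3)
obs 2: x=1 → posterior Beta(13/3, 10/3)
obs 3: x=0 → posterior Beta(13/3, 13/3)

1/2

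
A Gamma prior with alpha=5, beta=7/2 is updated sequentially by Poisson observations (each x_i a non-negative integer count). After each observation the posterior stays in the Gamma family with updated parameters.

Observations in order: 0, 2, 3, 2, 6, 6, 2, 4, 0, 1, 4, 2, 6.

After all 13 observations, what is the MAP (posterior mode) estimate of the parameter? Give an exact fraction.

obs 1: x=0 → posterior Gamma(5, 9/2)
obs 2: x=2 → posterior Gamma(7, 11/2)
obs 3: x=3 → posterior Gamma(10, 13/2)
obs 4: x=2 → posterior Gamma(12, 15/2)
obs 5: x=6 → posterior Gamma(18, 17/2)
obs 6: x=6 → posterior Gamma(24, 19/2)
obs 7: x=2 → posterior Gamma(26, 21/2)
obs 8: x=4 → posterior Gamma(30, 23/2)
obs 9: x=0 → posterior Gamma(30, 25/2)
obs 10: x=1 → posterior Gamma(31, 27/2)
obs 11: x=4 → posterior Gamma(35, 29/2)
obs 12: x=2 → posterior Gamma(37, 31/2)
obs 13: x=6 → posterior Gamma(43, 33/2)

28/11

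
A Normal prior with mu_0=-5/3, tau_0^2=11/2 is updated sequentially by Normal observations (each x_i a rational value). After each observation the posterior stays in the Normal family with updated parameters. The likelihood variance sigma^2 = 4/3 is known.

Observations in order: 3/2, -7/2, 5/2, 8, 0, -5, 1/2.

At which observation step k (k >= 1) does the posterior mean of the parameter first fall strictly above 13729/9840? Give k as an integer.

obs 1: x=3/2 → posterior Normal(217/246, 44/41)
obs 2: x=-7/2 → posterior Normal(-119/111, 22/37)
obs 3: x=5/2 → posterior Normal(19/642, 44/107)
obs 4: x=8 → posterior Normal(229/120, 11/35)
obs 5: x=0 → posterior Normal(1603/1038, 44/173)
obs 6: x=-5 → posterior Normal(613/1236, 22/103)
obs 7: x=1/2 → posterior Normal(356/717, 44/239)

k = 4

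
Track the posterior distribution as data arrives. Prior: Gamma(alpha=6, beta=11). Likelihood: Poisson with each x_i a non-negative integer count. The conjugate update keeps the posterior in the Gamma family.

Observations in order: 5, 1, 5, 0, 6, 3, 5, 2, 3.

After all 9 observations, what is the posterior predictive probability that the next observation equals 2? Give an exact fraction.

obs 1: x=5 → posterior Gamma(11, 12)
obs 2: x=1 → posterior Gamma(12, 13)
obs 3: x=5 → posterior Gamma(17, 14)
obs 4: x=0 → posterior Gamma(17, 15)
obs 5: x=6 → posterior Gamma(23, 16)
obs 6: x=3 → posterior Gamma(26, 17)
obs 7: x=5 → posterior Gamma(31, 18)
obs 8: x=2 → posterior Gamma(33, 19)
obs 9: x=3 → posterior Gamma(36, 20)

5085241278464000000000000000000000000000000000000/19502518136540276291680885394440966999238284063329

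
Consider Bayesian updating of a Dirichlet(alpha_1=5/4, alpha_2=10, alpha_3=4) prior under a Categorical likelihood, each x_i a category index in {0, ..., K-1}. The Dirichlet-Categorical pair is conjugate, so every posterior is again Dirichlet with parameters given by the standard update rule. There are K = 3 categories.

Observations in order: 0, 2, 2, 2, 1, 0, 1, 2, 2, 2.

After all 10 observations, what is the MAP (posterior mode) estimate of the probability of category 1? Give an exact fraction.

obs 1: x=0 → posterior Dirichlet(9/4, 10, 4)
obs 2: x=2 → posterior Dirichlet(9/4, 10, 5)
obs 3: x=2 → posterior Dirichlet(9/4, 10, 6)
obs 4: x=2 → posterior Dirichlet(9/4, 10, 7)
obs 5: x=1 → posterior Dirichlet(9/4, 11, 7)
obs 6: x=0 → posterior Dirichlet(13/4, 11, 7)
obs 7: x=1 → posterior Dirichlet(13/4, 12, 7)
obs 8: x=2 → posterior Dirichlet(13/4, 12, 8)
obs 9: x=2 → posterior Dirichlet(13/4, 12, 9)
obs 10: x=2 → posterior Dirichlet(13/4, 12, 10)

44/89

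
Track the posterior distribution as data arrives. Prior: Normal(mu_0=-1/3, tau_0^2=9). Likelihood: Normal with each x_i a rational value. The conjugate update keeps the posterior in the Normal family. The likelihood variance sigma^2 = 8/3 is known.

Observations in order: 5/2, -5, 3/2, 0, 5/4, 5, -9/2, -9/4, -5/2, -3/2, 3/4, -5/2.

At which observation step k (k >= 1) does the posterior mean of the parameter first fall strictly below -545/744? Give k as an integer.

k = 2

obs 1: x=5/2 → posterior Normal(389/210, 72/35)
obs 2: x=-5 → posterior Normal(-421/372, 36/31)
obs 3: x=3/2 → posterior Normal(-1/3, 72/89)
obs 4: x=0 → posterior Normal(-89/348, 18/29)
obs 5: x=5/4 → posterior Normal(49/1716, 72/143)
obs 6: x=5 → posterior Normal(1669/2040, 36/85)
obs 7: x=-9/2 → posterior Normal(211/2364, 72/197)
obs 8: x=-9/4 → posterior Normal(-37/192, 9/28)
obs 9: x=-5/2 → posterior Normal(-332/753, 72/251)
obs 10: x=-3/2 → posterior Normal(-907/1668, 36/139)
obs 11: x=3/4 → posterior Normal(-1571/3660, 72/305)
obs 12: x=-5/2 → posterior Normal(-2381/3984, 18/83)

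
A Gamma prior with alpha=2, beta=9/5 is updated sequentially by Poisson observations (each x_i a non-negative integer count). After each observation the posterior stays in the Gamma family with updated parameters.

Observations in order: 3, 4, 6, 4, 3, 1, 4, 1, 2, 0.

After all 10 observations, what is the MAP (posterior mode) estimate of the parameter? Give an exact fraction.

145/59

obs 1: x=3 → posterior Gamma(5, 14/5)
obs 2: x=4 → posterior Gamma(9, 19/5)
obs 3: x=6 → posterior Gamma(15, 24/5)
obs 4: x=4 → posterior Gamma(19, 29/5)
obs 5: x=3 → posterior Gamma(22, 34/5)
obs 6: x=1 → posterior Gamma(23, 39/5)
obs 7: x=4 → posterior Gamma(27, 44/5)
obs 8: x=1 → posterior Gamma(28, 49/5)
obs 9: x=2 → posterior Gamma(30, 54/5)
obs 10: x=0 → posterior Gamma(30, 59/5)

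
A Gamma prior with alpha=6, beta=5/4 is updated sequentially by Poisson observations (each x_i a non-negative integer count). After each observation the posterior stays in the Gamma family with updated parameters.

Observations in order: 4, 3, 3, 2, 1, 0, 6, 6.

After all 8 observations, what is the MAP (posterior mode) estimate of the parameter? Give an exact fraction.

120/37

obs 1: x=4 → posterior Gamma(10, 9/4)
obs 2: x=3 → posterior Gamma(13, 13/4)
obs 3: x=3 → posterior Gamma(16, 17/4)
obs 4: x=2 → posterior Gamma(18, 21/4)
obs 5: x=1 → posterior Gamma(19, 25/4)
obs 6: x=0 → posterior Gamma(19, 29/4)
obs 7: x=6 → posterior Gamma(25, 33/4)
obs 8: x=6 → posterior Gamma(31, 37/4)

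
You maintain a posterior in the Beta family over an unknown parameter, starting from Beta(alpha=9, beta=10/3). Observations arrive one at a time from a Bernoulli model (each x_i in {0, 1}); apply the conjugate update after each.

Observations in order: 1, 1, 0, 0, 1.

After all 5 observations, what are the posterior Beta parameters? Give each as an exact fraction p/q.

alpha=12, beta=16/3

obs 1: x=1 → posterior Beta(10, 10/3)
obs 2: x=1 → posterior Beta(11, 10/3)
obs 3: x=0 → posterior Beta(11, 13/3)
obs 4: x=0 → posterior Beta(11, 16/3)
obs 5: x=1 → posterior Beta(12, 16/3)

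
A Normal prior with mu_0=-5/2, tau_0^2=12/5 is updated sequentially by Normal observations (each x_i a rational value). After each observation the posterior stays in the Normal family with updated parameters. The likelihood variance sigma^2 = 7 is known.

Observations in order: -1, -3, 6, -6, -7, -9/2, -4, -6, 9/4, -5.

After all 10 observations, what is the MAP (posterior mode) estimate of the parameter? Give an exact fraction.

-853/310

obs 1: x=-1 → posterior Normal(-199/94, 84/47)
obs 2: x=-3 → posterior Normal(-271/118, 84/59)
obs 3: x=6 → posterior Normal(-127/142, 84/71)
obs 4: x=-6 → posterior Normal(-271/166, 84/83)
obs 5: x=-7 → posterior Normal(-439/190, 84/95)
obs 6: x=-9/2 → posterior Normal(-547/214, 84/107)
obs 7: x=-4 → posterior Normal(-643/238, 12/17)
obs 8: x=-6 → posterior Normal(-787/262, 84/131)
obs 9: x=9/4 → posterior Normal(-733/286, 84/143)
obs 10: x=-5 → posterior Normal(-853/310, 84/155)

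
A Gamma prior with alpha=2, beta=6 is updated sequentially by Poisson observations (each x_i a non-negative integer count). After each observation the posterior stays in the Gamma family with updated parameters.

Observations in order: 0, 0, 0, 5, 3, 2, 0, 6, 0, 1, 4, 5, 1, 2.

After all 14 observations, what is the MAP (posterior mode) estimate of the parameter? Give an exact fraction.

3/2

obs 1: x=0 → posterior Gamma(2, 7)
obs 2: x=0 → posterior Gamma(2, 8)
obs 3: x=0 → posterior Gamma(2, 9)
obs 4: x=5 → posterior Gamma(7, 10)
obs 5: x=3 → posterior Gamma(10, 11)
obs 6: x=2 → posterior Gamma(12, 12)
obs 7: x=0 → posterior Gamma(12, 13)
obs 8: x=6 → posterior Gamma(18, 14)
obs 9: x=0 → posterior Gamma(18, 15)
obs 10: x=1 → posterior Gamma(19, 16)
obs 11: x=4 → posterior Gamma(23, 17)
obs 12: x=5 → posterior Gamma(28, 18)
obs 13: x=1 → posterior Gamma(29, 19)
obs 14: x=2 → posterior Gamma(31, 20)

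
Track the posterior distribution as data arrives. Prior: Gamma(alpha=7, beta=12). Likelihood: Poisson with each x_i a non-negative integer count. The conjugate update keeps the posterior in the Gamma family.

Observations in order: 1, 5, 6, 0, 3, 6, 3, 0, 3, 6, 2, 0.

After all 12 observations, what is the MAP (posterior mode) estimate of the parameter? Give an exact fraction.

obs 1: x=1 → posterior Gamma(8, 13)
obs 2: x=5 → posterior Gamma(13, 14)
obs 3: x=6 → posterior Gamma(19, 15)
obs 4: x=0 → posterior Gamma(19, 16)
obs 5: x=3 → posterior Gamma(22, 17)
obs 6: x=6 → posterior Gamma(28, 18)
obs 7: x=3 → posterior Gamma(31, 19)
obs 8: x=0 → posterior Gamma(31, 20)
obs 9: x=3 → posterior Gamma(34, 21)
obs 10: x=6 → posterior Gamma(40, 22)
obs 11: x=2 → posterior Gamma(42, 23)
obs 12: x=0 → posterior Gamma(42, 24)

41/24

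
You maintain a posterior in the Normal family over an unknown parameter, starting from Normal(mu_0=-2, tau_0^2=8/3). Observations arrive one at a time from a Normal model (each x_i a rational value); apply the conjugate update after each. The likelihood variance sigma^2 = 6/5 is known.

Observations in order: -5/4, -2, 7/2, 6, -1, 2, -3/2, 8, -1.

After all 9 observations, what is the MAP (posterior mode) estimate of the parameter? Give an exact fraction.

79/63

obs 1: x=-5/4 → posterior Normal(-43/29, 24/29)
obs 2: x=-2 → posterior Normal(-83/49, 24/49)
obs 3: x=7/2 → posterior Normal(-13/69, 8/23)
obs 4: x=6 → posterior Normal(107/89, 24/89)
obs 5: x=-1 → posterior Normal(87/109, 24/109)
obs 6: x=2 → posterior Normal(127/129, 8/43)
obs 7: x=-3/2 → posterior Normal(97/149, 24/149)
obs 8: x=8 → posterior Normal(257/169, 24/169)
obs 9: x=-1 → posterior Normal(79/63, 8/63)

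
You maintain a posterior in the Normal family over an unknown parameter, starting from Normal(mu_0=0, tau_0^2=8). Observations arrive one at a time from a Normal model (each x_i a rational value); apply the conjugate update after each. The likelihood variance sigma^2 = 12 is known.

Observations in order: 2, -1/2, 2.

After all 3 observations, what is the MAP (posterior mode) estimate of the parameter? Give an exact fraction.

obs 1: x=2 → posterior Normal(4/5, 24/5)
obs 2: x=-1/2 → posterior Normal(3/7, 24/7)
obs 3: x=2 → posterior Normal(7/9, 8/3)

7/9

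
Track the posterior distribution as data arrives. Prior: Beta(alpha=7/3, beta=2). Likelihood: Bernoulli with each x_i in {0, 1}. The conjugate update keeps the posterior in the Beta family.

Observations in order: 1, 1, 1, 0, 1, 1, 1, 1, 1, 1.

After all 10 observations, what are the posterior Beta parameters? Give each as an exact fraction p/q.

alpha=34/3, beta=3

obs 1: x=1 → posterior Beta(10/3, 2)
obs 2: x=1 → posterior Beta(13/3, 2)
obs 3: x=1 → posterior Beta(16/3, 2)
obs 4: x=0 → posterior Beta(16/3, 3)
obs 5: x=1 → posterior Beta(19/3, 3)
obs 6: x=1 → posterior Beta(22/3, 3)
obs 7: x=1 → posterior Beta(25/3, 3)
obs 8: x=1 → posterior Beta(28/3, 3)
obs 9: x=1 → posterior Beta(31/3, 3)
obs 10: x=1 → posterior Beta(34/3, 3)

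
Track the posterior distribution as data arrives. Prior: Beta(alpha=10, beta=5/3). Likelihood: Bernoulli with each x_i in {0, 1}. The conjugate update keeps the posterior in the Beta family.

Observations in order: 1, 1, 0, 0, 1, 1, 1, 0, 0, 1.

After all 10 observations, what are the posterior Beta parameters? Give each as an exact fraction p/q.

alpha=16, beta=17/3

obs 1: x=1 → posterior Beta(11, 5/3)
obs 2: x=1 → posterior Beta(12, 5/3)
obs 3: x=0 → posterior Beta(12, 8/3)
obs 4: x=0 → posterior Beta(12, 11/3)
obs 5: x=1 → posterior Beta(13, 11/3)
obs 6: x=1 → posterior Beta(14, 11/3)
obs 7: x=1 → posterior Beta(15, 11/3)
obs 8: x=0 → posterior Beta(15, 14/3)
obs 9: x=0 → posterior Beta(15, 17/3)
obs 10: x=1 → posterior Beta(16, 17/3)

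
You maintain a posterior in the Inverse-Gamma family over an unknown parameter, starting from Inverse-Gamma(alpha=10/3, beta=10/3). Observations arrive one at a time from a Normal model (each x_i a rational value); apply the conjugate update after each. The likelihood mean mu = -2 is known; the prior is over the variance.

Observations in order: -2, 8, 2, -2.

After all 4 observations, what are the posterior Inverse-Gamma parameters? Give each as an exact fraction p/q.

alpha=16/3, beta=184/3

obs 1: x=-2 → posterior Inverse-Gamma(23/6, 10/3)
obs 2: x=8 → posterior Inverse-Gamma(13/3, 160/3)
obs 3: x=2 → posterior Inverse-Gamma(29/6, 184/3)
obs 4: x=-2 → posterior Inverse-Gamma(16/3, 184/3)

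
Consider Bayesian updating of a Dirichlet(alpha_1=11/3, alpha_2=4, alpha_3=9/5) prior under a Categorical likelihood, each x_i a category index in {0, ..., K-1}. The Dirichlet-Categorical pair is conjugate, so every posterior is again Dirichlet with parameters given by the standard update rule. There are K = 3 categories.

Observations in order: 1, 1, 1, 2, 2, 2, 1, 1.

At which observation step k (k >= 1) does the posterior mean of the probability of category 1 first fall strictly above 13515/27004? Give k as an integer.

obs 1: x=1 → posterior Dirichlet(11/3, 5, 9/5)
obs 2: x=1 → posterior Dirichlet(11/3, 6, 9/5)
obs 3: x=1 → posterior Dirichlet(11/3, 7, 9/5)
obs 4: x=2 → posterior Dirichlet(11/3, 7, 14/5)
obs 5: x=2 → posterior Dirichlet(11/3, 7, 19/5)
obs 6: x=2 → posterior Dirichlet(11/3, 7, 24/5)
obs 7: x=1 → posterior Dirichlet(11/3, 8, 24/5)
obs 8: x=1 → posterior Dirichlet(11/3, 9, 24/5)

k = 2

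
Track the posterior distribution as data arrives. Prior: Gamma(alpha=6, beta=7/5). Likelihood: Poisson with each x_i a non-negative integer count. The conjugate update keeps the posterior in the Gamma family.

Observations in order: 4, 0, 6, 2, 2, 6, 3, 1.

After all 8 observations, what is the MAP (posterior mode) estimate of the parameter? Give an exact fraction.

145/47

obs 1: x=4 → posterior Gamma(10, 12/5)
obs 2: x=0 → posterior Gamma(10, 17/5)
obs 3: x=6 → posterior Gamma(16, 22/5)
obs 4: x=2 → posterior Gamma(18, 27/5)
obs 5: x=2 → posterior Gamma(20, 32/5)
obs 6: x=6 → posterior Gamma(26, 37/5)
obs 7: x=3 → posterior Gamma(29, 42/5)
obs 8: x=1 → posterior Gamma(30, 47/5)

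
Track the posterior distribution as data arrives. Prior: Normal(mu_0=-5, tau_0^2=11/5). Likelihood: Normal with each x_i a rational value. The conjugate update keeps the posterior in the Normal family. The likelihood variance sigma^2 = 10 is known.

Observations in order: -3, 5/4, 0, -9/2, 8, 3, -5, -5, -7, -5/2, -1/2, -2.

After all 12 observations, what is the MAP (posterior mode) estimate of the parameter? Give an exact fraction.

-1759/728

obs 1: x=-3 → posterior Normal(-283/61, 110/61)
obs 2: x=5/4 → posterior Normal(-359/96, 55/36)
obs 3: x=0 → posterior Normal(-1077/332, 110/83)
obs 4: x=-9/2 → posterior Normal(-1275/376, 55/47)
obs 5: x=8 → posterior Normal(-923/420, 22/21)
obs 6: x=3 → posterior Normal(-791/464, 55/58)
obs 7: x=-5 → posterior Normal(-1011/508, 110/127)
obs 8: x=-5 → posterior Normal(-1231/552, 55/69)
obs 9: x=-7 → posterior Normal(-1539/596, 110/149)
obs 10: x=-5/2 → posterior Normal(-1649/640, 11/16)
obs 11: x=-1/2 → posterior Normal(-557/228, 110/171)
obs 12: x=-2 → posterior Normal(-1759/728, 55/91)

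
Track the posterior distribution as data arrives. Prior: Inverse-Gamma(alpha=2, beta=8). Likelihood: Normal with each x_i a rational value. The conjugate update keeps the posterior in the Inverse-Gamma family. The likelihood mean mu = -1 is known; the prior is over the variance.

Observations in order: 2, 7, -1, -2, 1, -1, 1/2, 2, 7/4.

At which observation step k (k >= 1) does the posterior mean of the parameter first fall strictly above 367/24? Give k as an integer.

k = 2

obs 1: x=2 → posterior Inverse-Gamma(5/2, 25/2)
obs 2: x=7 → posterior Inverse-Gamma(3, 89/2)
obs 3: x=-1 → posterior Inverse-Gamma(7/2, 89/2)
obs 4: x=-2 → posterior Inverse-Gamma(4, 45)
obs 5: x=1 → posterior Inverse-Gamma(9/2, 47)
obs 6: x=-1 → posterior Inverse-Gamma(5, 47)
obs 7: x=1/2 → posterior Inverse-Gamma(11/2, 385/8)
obs 8: x=2 → posterior Inverse-Gamma(6, 421/8)
obs 9: x=7/4 → posterior Inverse-Gamma(13/2, 1805/32)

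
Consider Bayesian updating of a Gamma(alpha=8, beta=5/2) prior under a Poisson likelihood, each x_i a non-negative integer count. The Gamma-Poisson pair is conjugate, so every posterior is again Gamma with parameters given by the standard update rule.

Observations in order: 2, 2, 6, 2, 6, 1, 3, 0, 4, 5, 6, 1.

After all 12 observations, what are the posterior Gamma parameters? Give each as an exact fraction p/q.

obs 1: x=2 → posterior Gamma(10, 7/2)
obs 2: x=2 → posterior Gamma(12, 9/2)
obs 3: x=6 → posterior Gamma(18, 11/2)
obs 4: x=2 → posterior Gamma(20, 13/2)
obs 5: x=6 → posterior Gamma(26, 15/2)
obs 6: x=1 → posterior Gamma(27, 17/2)
obs 7: x=3 → posterior Gamma(30, 19/2)
obs 8: x=0 → posterior Gamma(30, 21/2)
obs 9: x=4 → posterior Gamma(34, 23/2)
obs 10: x=5 → posterior Gamma(39, 25/2)
obs 11: x=6 → posterior Gamma(45, 27/2)
obs 12: x=1 → posterior Gamma(46, 29/2)

alpha=46, beta=29/2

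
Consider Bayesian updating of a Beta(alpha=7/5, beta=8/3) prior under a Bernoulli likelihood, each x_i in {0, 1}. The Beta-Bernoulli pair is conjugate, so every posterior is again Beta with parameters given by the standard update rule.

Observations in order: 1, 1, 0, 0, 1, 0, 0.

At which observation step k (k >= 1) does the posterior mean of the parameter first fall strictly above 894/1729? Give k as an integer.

obs 1: x=1 → posterior Beta(12/5, 8/3)
obs 2: x=1 → posterior Beta(17/5, 8/3)
obs 3: x=0 → posterior Beta(17/5, 11/3)
obs 4: x=0 → posterior Beta(17/5, 14/3)
obs 5: x=1 → posterior Beta(22/5, 14/3)
obs 6: x=0 → posterior Beta(22/5, 17/3)
obs 7: x=0 → posterior Beta(22/5, 20/3)

k = 2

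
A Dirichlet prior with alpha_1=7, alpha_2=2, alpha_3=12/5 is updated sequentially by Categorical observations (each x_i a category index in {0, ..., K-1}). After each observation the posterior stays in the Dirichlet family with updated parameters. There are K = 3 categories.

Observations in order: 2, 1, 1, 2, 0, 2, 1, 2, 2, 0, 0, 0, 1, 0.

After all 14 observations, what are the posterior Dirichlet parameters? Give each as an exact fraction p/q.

obs 1: x=2 → posterior Dirichlet(7, 2, 17/5)
obs 2: x=1 → posterior Dirichlet(7, 3, 17/5)
obs 3: x=1 → posterior Dirichlet(7, 4, 17/5)
obs 4: x=2 → posterior Dirichlet(7, 4, 22/5)
obs 5: x=0 → posterior Dirichlet(8, 4, 22/5)
obs 6: x=2 → posterior Dirichlet(8, 4, 27/5)
obs 7: x=1 → posterior Dirichlet(8, 5, 27/5)
obs 8: x=2 → posterior Dirichlet(8, 5, 32/5)
obs 9: x=2 → posterior Dirichlet(8, 5, 37/5)
obs 10: x=0 → posterior Dirichlet(9, 5, 37/5)
obs 11: x=0 → posterior Dirichlet(10, 5, 37/5)
obs 12: x=0 → posterior Dirichlet(11, 5, 37/5)
obs 13: x=1 → posterior Dirichlet(11, 6, 37/5)
obs 14: x=0 → posterior Dirichlet(12, 6, 37/5)

alpha_1=12, alpha_2=6, alpha_3=37/5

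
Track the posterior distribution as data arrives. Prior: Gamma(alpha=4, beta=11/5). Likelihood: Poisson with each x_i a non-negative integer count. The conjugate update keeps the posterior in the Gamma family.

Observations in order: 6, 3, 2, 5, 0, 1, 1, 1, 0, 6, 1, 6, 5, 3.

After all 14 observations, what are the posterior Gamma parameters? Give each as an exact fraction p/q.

obs 1: x=6 → posterior Gamma(10, 16/5)
obs 2: x=3 → posterior Gamma(13, 21/5)
obs 3: x=2 → posterior Gamma(15, 26/5)
obs 4: x=5 → posterior Gamma(20, 31/5)
obs 5: x=0 → posterior Gamma(20, 36/5)
obs 6: x=1 → posterior Gamma(21, 41/5)
obs 7: x=1 → posterior Gamma(22, 46/5)
obs 8: x=1 → posterior Gamma(23, 51/5)
obs 9: x=0 → posterior Gamma(23, 56/5)
obs 10: x=6 → posterior Gamma(29, 61/5)
obs 11: x=1 → posterior Gamma(30, 66/5)
obs 12: x=6 → posterior Gamma(36, 71/5)
obs 13: x=5 → posterior Gamma(41, 76/5)
obs 14: x=3 → posterior Gamma(44, 81/5)

alpha=44, beta=81/5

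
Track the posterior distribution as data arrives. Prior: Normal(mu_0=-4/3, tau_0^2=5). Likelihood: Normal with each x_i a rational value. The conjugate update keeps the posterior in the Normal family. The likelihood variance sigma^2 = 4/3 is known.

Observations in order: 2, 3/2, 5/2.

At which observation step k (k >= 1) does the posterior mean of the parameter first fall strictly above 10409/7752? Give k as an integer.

k = 2

obs 1: x=2 → posterior Normal(74/57, 20/19)
obs 2: x=3/2 → posterior Normal(283/204, 10/17)
obs 3: x=5/2 → posterior Normal(254/147, 20/49)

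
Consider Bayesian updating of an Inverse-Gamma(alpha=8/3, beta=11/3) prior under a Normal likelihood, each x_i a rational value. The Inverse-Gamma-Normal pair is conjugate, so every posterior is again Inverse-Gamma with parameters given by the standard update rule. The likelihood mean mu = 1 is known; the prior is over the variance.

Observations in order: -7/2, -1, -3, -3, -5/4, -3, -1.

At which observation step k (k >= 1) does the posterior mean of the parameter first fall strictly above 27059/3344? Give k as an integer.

k = 4

obs 1: x=-7/2 → posterior Inverse-Gamma(19/6, 331/24)
obs 2: x=-1 → posterior Inverse-Gamma(11/3, 379/24)
obs 3: x=-3 → posterior Inverse-Gamma(25/6, 571/24)
obs 4: x=-3 → posterior Inverse-Gamma(14/3, 763/24)
obs 5: x=-5/4 → posterior Inverse-Gamma(31/6, 3295/96)
obs 6: x=-3 → posterior Inverse-Gamma(17/3, 4063/96)
obs 7: x=-1 → posterior Inverse-Gamma(37/6, 4255/96)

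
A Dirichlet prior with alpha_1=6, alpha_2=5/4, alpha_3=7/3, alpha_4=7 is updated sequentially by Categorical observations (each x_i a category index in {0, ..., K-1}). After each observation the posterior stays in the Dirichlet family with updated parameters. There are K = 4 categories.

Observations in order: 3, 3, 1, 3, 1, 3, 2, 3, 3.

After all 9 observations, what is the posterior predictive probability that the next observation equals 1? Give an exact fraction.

39/307

obs 1: x=3 → posterior Dirichlet(6, 5/4, 7/3, 8)
obs 2: x=3 → posterior Dirichlet(6, 5/4, 7/3, 9)
obs 3: x=1 → posterior Dirichlet(6, 9/4, 7/3, 9)
obs 4: x=3 → posterior Dirichlet(6, 9/4, 7/3, 10)
obs 5: x=1 → posterior Dirichlet(6, 13/4, 7/3, 10)
obs 6: x=3 → posterior Dirichlet(6, 13/4, 7/3, 11)
obs 7: x=2 → posterior Dirichlet(6, 13/4, 10/3, 11)
obs 8: x=3 → posterior Dirichlet(6, 13/4, 10/3, 12)
obs 9: x=3 → posterior Dirichlet(6, 13/4, 10/3, 13)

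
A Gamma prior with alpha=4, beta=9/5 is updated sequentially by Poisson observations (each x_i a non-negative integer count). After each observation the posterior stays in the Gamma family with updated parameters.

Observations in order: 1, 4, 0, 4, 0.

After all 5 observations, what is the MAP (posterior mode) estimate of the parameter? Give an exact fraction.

30/17

obs 1: x=1 → posterior Gamma(5, 14/5)
obs 2: x=4 → posterior Gamma(9, 19/5)
obs 3: x=0 → posterior Gamma(9, 24/5)
obs 4: x=4 → posterior Gamma(13, 29/5)
obs 5: x=0 → posterior Gamma(13, 34/5)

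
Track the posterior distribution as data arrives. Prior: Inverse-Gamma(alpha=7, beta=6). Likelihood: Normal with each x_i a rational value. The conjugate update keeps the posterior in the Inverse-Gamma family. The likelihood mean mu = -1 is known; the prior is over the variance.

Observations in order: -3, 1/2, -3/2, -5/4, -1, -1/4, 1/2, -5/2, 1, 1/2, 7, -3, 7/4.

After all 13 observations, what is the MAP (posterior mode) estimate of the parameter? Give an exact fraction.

1687/464

obs 1: x=-3 → posterior Inverse-Gamma(15/2, 8)
obs 2: x=1/2 → posterior Inverse-Gamma(8, 73/8)
obs 3: x=-3/2 → posterior Inverse-Gamma(17/2, 37/4)
obs 4: x=-5/4 → posterior Inverse-Gamma(9, 297/32)
obs 5: x=-1 → posterior Inverse-Gamma(19/2, 297/32)
obs 6: x=-1/4 → posterior Inverse-Gamma(10, 153/16)
obs 7: x=1/2 → posterior Inverse-Gamma(21/2, 171/16)
obs 8: x=-5/2 → posterior Inverse-Gamma(11, 189/16)
obs 9: x=1 → posterior Inverse-Gamma(23/2, 221/16)
obs 10: x=1/2 → posterior Inverse-Gamma(12, 239/16)
obs 11: x=7 → posterior Inverse-Gamma(25/2, 751/16)
obs 12: x=-3 → posterior Inverse-Gamma(13, 783/16)
obs 13: x=7/4 → posterior Inverse-Gamma(27/2, 1687/32)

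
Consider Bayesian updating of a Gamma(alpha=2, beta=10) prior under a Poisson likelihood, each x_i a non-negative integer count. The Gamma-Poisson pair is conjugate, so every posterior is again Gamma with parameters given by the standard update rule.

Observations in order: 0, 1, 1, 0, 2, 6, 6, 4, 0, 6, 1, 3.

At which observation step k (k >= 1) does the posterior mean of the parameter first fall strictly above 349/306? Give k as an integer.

obs 1: x=0 → posterior Gamma(2, 11)
obs 2: x=1 → posterior Gamma(3, 12)
obs 3: x=1 → posterior Gamma(4, 13)
obs 4: x=0 → posterior Gamma(4, 14)
obs 5: x=2 → posterior Gamma(6, 15)
obs 6: x=6 → posterior Gamma(12, 16)
obs 7: x=6 → posterior Gamma(18, 17)
obs 8: x=4 → posterior Gamma(22, 18)
obs 9: x=0 → posterior Gamma(22, 19)
obs 10: x=6 → posterior Gamma(28, 20)
obs 11: x=1 → posterior Gamma(29, 21)
obs 12: x=3 → posterior Gamma(32, 22)

k = 8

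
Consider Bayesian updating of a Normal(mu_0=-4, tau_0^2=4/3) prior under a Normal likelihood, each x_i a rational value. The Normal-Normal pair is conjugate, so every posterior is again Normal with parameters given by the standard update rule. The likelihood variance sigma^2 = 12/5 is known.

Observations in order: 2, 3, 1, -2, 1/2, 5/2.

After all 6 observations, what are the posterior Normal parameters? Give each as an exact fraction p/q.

obs 1: x=2 → posterior Normal(-13/7, 6/7)
obs 2: x=3 → posterior Normal(-11/19, 12/19)
obs 3: x=1 → posterior Normal(-1/4, 1/2)
obs 4: x=-2 → posterior Normal(-16/29, 12/29)
obs 5: x=1/2 → posterior Normal(-27/68, 6/17)
obs 6: x=5/2 → posterior Normal(-1/39, 4/13)

mu_0=-1/39, tau_0^2=4/13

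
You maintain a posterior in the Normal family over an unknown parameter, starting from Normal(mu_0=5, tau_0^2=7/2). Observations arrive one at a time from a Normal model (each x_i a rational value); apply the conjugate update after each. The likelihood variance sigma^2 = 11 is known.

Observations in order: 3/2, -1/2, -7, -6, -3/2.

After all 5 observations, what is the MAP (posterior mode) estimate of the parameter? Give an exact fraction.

obs 1: x=3/2 → posterior Normal(241/58, 77/29)
obs 2: x=-1/2 → posterior Normal(13/4, 77/36)
obs 3: x=-7 → posterior Normal(68/43, 77/43)
obs 4: x=-6 → posterior Normal(13/25, 77/50)
obs 5: x=-3/2 → posterior Normal(31/114, 77/57)

31/114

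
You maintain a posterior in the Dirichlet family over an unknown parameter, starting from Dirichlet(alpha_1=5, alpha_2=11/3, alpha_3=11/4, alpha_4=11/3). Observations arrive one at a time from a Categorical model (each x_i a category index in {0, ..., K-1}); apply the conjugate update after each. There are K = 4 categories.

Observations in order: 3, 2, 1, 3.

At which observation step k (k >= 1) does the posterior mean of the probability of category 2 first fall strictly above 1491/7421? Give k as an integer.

k = 2

obs 1: x=3 → posterior Dirichlet(5, 11/3, 11/4, 14/3)
obs 2: x=2 → posterior Dirichlet(5, 11/3, 15/4, 14/3)
obs 3: x=1 → posterior Dirichlet(5, 14/3, 15/4, 14/3)
obs 4: x=3 → posterior Dirichlet(5, 14/3, 15/4, 17/3)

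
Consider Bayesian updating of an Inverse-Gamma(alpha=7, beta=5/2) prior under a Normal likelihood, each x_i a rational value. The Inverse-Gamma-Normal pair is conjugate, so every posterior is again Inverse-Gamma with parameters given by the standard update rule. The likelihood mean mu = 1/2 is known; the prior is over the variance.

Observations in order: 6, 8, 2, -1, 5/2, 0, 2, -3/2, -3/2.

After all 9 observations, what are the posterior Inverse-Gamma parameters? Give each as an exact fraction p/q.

obs 1: x=6 → posterior Inverse-Gamma(15/2, 141/8)
obs 2: x=8 → posterior Inverse-Gamma(8, 183/4)
obs 3: x=2 → posterior Inverse-Gamma(17/2, 375/8)
obs 4: x=-1 → posterior Inverse-Gamma(9, 48)
obs 5: x=5/2 → posterior Inverse-Gamma(19/2, 50)
obs 6: x=0 → posterior Inverse-Gamma(10, 401/8)
obs 7: x=2 → posterior Inverse-Gamma(21/2, 205/4)
obs 8: x=-3/2 → posterior Inverse-Gamma(11, 213/4)
obs 9: x=-3/2 → posterior Inverse-Gamma(23/2, 221/4)

alpha=23/2, beta=221/4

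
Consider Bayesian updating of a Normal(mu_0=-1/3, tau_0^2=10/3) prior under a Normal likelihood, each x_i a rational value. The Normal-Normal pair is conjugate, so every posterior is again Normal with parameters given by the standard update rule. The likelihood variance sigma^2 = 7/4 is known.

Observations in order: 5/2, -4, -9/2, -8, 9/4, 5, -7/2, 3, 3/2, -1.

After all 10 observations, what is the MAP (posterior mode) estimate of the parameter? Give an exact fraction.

obs 1: x=5/2 → posterior Normal(93/61, 70/61)
obs 2: x=-4 → posterior Normal(-67/101, 70/101)
obs 3: x=-9/2 → posterior Normal(-247/141, 70/141)
obs 4: x=-8 → posterior Normal(-567/181, 70/181)
obs 5: x=9/4 → posterior Normal(-477/221, 70/221)
obs 6: x=5 → posterior Normal(-277/261, 70/261)
obs 7: x=-7/2 → posterior Normal(-417/301, 10/43)
obs 8: x=3 → posterior Normal(-27/31, 70/341)
obs 9: x=3/2 → posterior Normal(-79/127, 70/381)
obs 10: x=-1 → posterior Normal(-277/421, 70/421)

-277/421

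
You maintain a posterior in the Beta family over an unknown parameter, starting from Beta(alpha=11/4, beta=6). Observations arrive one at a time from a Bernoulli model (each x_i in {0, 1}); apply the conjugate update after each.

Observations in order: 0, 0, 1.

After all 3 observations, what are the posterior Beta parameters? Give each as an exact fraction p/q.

obs 1: x=0 → posterior Beta(11/4, 7)
obs 2: x=0 → posterior Beta(11/4, 8)
obs 3: x=1 → posterior Beta(15/4, 8)

alpha=15/4, beta=8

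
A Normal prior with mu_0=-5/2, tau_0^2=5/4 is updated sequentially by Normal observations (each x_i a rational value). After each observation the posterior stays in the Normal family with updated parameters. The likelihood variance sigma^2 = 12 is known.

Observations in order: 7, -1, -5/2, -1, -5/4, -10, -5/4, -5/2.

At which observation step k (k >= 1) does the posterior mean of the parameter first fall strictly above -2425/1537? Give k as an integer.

k = 2

obs 1: x=7 → posterior Normal(-85/53, 60/53)
obs 2: x=-1 → posterior Normal(-45/29, 30/29)
obs 3: x=-5/2 → posterior Normal(-205/126, 20/21)
obs 4: x=-1 → posterior Normal(-215/136, 15/17)
obs 5: x=-5/4 → posterior Normal(-455/292, 60/73)
obs 6: x=-10 → posterior Normal(-655/312, 10/13)
obs 7: x=-5/4 → posterior Normal(-170/83, 60/83)
obs 8: x=-5/2 → posterior Normal(-365/176, 15/22)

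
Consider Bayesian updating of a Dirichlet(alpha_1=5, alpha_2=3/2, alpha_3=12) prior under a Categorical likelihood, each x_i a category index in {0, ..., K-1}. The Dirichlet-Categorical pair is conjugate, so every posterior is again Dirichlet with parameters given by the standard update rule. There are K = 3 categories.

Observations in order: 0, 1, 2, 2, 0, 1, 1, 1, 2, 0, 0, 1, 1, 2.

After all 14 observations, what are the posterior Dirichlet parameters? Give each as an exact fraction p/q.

obs 1: x=0 → posterior Dirichlet(6, 3/2, 12)
obs 2: x=1 → posterior Dirichlet(6, 5/2, 12)
obs 3: x=2 → posterior Dirichlet(6, 5/2, 13)
obs 4: x=2 → posterior Dirichlet(6, 5/2, 14)
obs 5: x=0 → posterior Dirichlet(7, 5/2, 14)
obs 6: x=1 → posterior Dirichlet(7, 7/2, 14)
obs 7: x=1 → posterior Dirichlet(7, 9/2, 14)
obs 8: x=1 → posterior Dirichlet(7, 11/2, 14)
obs 9: x=2 → posterior Dirichlet(7, 11/2, 15)
obs 10: x=0 → posterior Dirichlet(8, 11/2, 15)
obs 11: x=0 → posterior Dirichlet(9, 11/2, 15)
obs 12: x=1 → posterior Dirichlet(9, 13/2, 15)
obs 13: x=1 → posterior Dirichlet(9, 15/2, 15)
obs 14: x=2 → posterior Dirichlet(9, 15/2, 16)

alpha_1=9, alpha_2=15/2, alpha_3=16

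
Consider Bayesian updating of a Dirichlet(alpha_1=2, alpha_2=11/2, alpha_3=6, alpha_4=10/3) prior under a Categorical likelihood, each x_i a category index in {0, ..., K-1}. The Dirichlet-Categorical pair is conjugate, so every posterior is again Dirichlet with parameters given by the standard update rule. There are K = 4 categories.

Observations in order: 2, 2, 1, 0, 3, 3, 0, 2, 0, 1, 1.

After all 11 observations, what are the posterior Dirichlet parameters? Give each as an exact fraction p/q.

obs 1: x=2 → posterior Dirichlet(2, 11/2, 7, 10/3)
obs 2: x=2 → posterior Dirichlet(2, 11/2, 8, 10/3)
obs 3: x=1 → posterior Dirichlet(2, 13/2, 8, 10/3)
obs 4: x=0 → posterior Dirichlet(3, 13/2, 8, 10/3)
obs 5: x=3 → posterior Dirichlet(3, 13/2, 8, 13/3)
obs 6: x=3 → posterior Dirichlet(3, 13/2, 8, 16/3)
obs 7: x=0 → posterior Dirichlet(4, 13/2, 8, 16/3)
obs 8: x=2 → posterior Dirichlet(4, 13/2, 9, 16/3)
obs 9: x=0 → posterior Dirichlet(5, 13/2, 9, 16/3)
obs 10: x=1 → posterior Dirichlet(5, 15/2, 9, 16/3)
obs 11: x=1 → posterior Dirichlet(5, 17/2, 9, 16/3)

alpha_1=5, alpha_2=17/2, alpha_3=9, alpha_4=16/3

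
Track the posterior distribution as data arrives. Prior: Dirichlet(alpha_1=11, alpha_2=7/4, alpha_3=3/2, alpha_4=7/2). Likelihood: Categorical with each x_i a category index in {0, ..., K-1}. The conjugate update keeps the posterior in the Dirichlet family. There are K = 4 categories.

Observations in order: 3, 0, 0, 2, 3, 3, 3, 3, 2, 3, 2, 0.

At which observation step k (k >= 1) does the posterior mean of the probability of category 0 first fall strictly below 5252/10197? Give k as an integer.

obs 1: x=3 → posterior Dirichlet(11, 7/4, 3/2, 9/2)
obs 2: x=0 → posterior Dirichlet(12, 7/4, 3/2, 9/2)
obs 3: x=0 → posterior Dirichlet(13, 7/4, 3/2, 9/2)
obs 4: x=2 → posterior Dirichlet(13, 7/4, 5/2, 9/2)
obs 5: x=3 → posterior Dirichlet(13, 7/4, 5/2, 11/2)
obs 6: x=3 → posterior Dirichlet(13, 7/4, 5/2, 13/2)
obs 7: x=3 → posterior Dirichlet(13, 7/4, 5/2, 15/2)
obs 8: x=3 → posterior Dirichlet(13, 7/4, 5/2, 17/2)
obs 9: x=2 → posterior Dirichlet(13, 7/4, 7/2, 17/2)
obs 10: x=3 → posterior Dirichlet(13, 7/4, 7/2, 19/2)
obs 11: x=2 → posterior Dirichlet(13, 7/4, 9/2, 19/2)
obs 12: x=0 → posterior Dirichlet(14, 7/4, 9/2, 19/2)

k = 8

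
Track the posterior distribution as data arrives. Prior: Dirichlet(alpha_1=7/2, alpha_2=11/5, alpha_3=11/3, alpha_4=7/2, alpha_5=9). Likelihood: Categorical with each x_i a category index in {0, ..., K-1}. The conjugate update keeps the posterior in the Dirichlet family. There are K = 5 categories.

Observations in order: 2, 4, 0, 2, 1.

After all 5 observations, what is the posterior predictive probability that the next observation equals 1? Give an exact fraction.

48/403

obs 1: x=2 → posterior Dirichlet(7/2, 11/5, 14/3, 7/2, 9)
obs 2: x=4 → posterior Dirichlet(7/2, 11/5, 14/3, 7/2, 10)
obs 3: x=0 → posterior Dirichlet(9/2, 11/5, 14/3, 7/2, 10)
obs 4: x=2 → posterior Dirichlet(9/2, 11/5, 17/3, 7/2, 10)
obs 5: x=1 → posterior Dirichlet(9/2, 16/5, 17/3, 7/2, 10)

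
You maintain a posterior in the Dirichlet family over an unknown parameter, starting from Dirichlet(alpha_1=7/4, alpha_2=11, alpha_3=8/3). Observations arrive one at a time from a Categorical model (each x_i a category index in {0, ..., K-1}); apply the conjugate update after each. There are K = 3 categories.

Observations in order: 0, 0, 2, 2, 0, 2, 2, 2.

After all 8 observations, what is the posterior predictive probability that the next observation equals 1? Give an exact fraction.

obs 1: x=0 → posterior Dirichlet(11/4, 11, 8/3)
obs 2: x=0 → posterior Dirichlet(15/4, 11, 8/3)
obs 3: x=2 → posterior Dirichlet(15/4, 11, 11/3)
obs 4: x=2 → posterior Dirichlet(15/4, 11, 14/3)
obs 5: x=0 → posterior Dirichlet(19/4, 11, 14/3)
obs 6: x=2 → posterior Dirichlet(19/4, 11, 17/3)
obs 7: x=2 → posterior Dirichlet(19/4, 11, 20/3)
obs 8: x=2 → posterior Dirichlet(19/4, 11, 23/3)

132/281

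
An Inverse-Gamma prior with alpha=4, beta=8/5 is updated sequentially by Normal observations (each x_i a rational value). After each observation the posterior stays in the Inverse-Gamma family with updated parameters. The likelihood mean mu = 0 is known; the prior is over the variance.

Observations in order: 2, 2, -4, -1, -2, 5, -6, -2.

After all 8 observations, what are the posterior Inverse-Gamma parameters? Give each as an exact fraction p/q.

obs 1: x=2 → posterior Inverse-Gamma(9/2, 18/5)
obs 2: x=2 → posterior Inverse-Gamma(5, 28/5)
obs 3: x=-4 → posterior Inverse-Gamma(11/2, 68/5)
obs 4: x=-1 → posterior Inverse-Gamma(6, 141/10)
obs 5: x=-2 → posterior Inverse-Gamma(13/2, 161/10)
obs 6: x=5 → posterior Inverse-Gamma(7, 143/5)
obs 7: x=-6 → posterior Inverse-Gamma(15/2, 233/5)
obs 8: x=-2 → posterior Inverse-Gamma(8, 243/5)

alpha=8, beta=243/5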